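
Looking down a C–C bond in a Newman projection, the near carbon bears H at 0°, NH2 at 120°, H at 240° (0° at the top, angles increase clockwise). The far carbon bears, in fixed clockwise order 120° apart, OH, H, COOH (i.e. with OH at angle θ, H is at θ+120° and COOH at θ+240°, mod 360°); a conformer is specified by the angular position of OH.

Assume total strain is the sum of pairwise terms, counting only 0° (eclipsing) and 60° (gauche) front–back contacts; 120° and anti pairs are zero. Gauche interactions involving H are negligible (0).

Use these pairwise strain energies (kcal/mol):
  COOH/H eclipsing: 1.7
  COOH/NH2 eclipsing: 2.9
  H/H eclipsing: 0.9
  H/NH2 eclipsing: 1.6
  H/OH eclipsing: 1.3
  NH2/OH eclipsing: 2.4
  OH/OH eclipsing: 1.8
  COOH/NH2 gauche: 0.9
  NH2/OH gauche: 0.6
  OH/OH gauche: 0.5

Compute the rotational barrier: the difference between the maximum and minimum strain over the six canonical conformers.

4.5 kcal/mol

OH at 0° (eclipsed): H(0°)/OH(0°) eclipsed 1.3; NH2(120°)/H(120°) eclipsed 1.6; H(240°)/COOH(240°) eclipsed 1.7 → 4.6 kcal/mol.
OH at 60° (staggered): NH2(120°)/OH(60°) gauche 0.6 → 0.6 kcal/mol.
OH at 120° (eclipsed): H(0°)/COOH(0°) eclipsed 1.7; NH2(120°)/OH(120°) eclipsed 2.4; H(240°)/H(240°) eclipsed 0.9 → 5.0 kcal/mol.
OH at 180° (staggered): NH2(120°)/OH(180°) gauche 0.6; NH2(120°)/COOH(60°) gauche 0.9 → 1.5 kcal/mol.
OH at 240° (eclipsed): H(0°)/H(0°) eclipsed 0.9; NH2(120°)/COOH(120°) eclipsed 2.9; H(240°)/OH(240°) eclipsed 1.3 → 5.1 kcal/mol.
OH at 300° (staggered): NH2(120°)/COOH(180°) gauche 0.9 → 0.9 kcal/mol.
Max at 240° (5.1 kcal/mol), min at 60° (0.6 kcal/mol); barrier = 4.5 kcal/mol.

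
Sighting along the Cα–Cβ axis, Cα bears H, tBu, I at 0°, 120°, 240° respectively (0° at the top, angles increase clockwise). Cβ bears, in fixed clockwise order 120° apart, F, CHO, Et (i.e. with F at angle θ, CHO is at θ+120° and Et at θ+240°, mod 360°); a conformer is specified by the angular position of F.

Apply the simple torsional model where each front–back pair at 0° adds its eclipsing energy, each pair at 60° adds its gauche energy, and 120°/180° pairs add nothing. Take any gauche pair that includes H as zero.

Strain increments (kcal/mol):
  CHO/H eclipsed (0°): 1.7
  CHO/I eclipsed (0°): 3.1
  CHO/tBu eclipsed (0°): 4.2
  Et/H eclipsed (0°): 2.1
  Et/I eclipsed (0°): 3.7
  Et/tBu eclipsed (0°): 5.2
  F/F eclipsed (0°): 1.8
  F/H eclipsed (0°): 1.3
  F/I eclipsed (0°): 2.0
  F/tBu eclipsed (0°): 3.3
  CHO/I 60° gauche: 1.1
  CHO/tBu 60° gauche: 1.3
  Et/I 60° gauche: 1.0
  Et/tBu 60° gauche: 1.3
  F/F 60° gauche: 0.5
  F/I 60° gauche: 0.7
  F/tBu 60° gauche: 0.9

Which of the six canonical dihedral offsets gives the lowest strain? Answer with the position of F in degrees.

180°

F at 0° (eclipsed): H–F eclipsed, tBu–CHO eclipsed, I–Et eclipsed; 1.3 + 4.2 + 3.7 = 9.2 kcal/mol.
F at 60° (staggered): tBu–F gauche, tBu–CHO gauche, I–CHO gauche, I–Et gauche; 0.9 + 1.3 + 1.1 + 1.0 = 4.3 kcal/mol.
F at 120° (eclipsed): H–Et eclipsed, tBu–F eclipsed, I–CHO eclipsed; 2.1 + 3.3 + 3.1 = 8.5 kcal/mol.
F at 180° (staggered): tBu–F gauche, tBu–Et gauche, I–F gauche, I–CHO gauche; 0.9 + 1.3 + 0.7 + 1.1 = 4.0 kcal/mol.
F at 240° (eclipsed): H–CHO eclipsed, tBu–Et eclipsed, I–F eclipsed; 1.7 + 5.2 + 2.0 = 8.9 kcal/mol.
F at 300° (staggered): tBu–CHO gauche, tBu–Et gauche, I–F gauche, I–Et gauche; 1.3 + 1.3 + 0.7 + 1.0 = 4.3 kcal/mol.
The minimum (4.0 kcal/mol) occurs with F at 180°.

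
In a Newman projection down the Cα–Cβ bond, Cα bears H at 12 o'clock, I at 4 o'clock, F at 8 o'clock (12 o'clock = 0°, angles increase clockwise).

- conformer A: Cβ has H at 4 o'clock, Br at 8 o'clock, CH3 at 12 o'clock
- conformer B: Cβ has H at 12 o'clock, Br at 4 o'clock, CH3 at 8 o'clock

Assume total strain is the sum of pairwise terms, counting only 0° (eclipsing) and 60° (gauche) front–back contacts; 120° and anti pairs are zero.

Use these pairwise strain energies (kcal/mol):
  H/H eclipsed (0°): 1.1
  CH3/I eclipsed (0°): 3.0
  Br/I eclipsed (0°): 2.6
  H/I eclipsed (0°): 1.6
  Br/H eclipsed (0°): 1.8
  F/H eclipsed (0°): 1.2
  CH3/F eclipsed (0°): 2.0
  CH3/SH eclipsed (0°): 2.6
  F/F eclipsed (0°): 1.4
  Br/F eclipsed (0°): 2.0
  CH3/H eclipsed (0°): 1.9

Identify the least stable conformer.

B

A is eclipsed. H at 0° is eclipsed with CH3 at 0° (1.9); I at 120° is eclipsed with H at 120° (1.6); F at 240° is eclipsed with Br at 240° (2.0). Total 5.5 kcal/mol.
B is eclipsed. H at 0° is eclipsed with H at 0° (1.1); I at 120° is eclipsed with Br at 120° (2.6); F at 240° is eclipsed with CH3 at 240° (2.0). Total 5.7 kcal/mol.
B has the highest total (5.7 kcal/mol).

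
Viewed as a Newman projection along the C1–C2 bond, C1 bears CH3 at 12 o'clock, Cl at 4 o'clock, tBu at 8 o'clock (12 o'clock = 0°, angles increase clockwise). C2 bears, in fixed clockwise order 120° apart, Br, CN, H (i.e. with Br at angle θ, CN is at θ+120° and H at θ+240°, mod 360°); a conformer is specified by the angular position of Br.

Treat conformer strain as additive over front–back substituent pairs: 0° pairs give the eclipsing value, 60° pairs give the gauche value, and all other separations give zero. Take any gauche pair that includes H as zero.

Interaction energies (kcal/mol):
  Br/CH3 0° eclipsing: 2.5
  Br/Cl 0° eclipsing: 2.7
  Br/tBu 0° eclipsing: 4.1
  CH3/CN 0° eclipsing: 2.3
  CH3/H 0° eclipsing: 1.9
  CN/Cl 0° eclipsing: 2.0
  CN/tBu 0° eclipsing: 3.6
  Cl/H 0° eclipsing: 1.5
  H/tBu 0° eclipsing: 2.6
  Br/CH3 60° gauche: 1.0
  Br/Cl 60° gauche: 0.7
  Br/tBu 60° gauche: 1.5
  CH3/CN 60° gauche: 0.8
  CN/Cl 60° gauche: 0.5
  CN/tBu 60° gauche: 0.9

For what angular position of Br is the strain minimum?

Br at 0° (eclipsed): CH3(0°)/Br(0°) eclipsed 2.5; Cl(120°)/CN(120°) eclipsed 2.0; tBu(240°)/H(240°) eclipsed 2.6 → 7.1 kcal/mol.
Br at 60° (staggered): CH3(0°)/Br(60°) gauche 1.0; Cl(120°)/Br(60°) gauche 0.7; Cl(120°)/CN(180°) gauche 0.5; tBu(240°)/CN(180°) gauche 0.9 → 3.1 kcal/mol.
Br at 120° (eclipsed): CH3(0°)/H(0°) eclipsed 1.9; Cl(120°)/Br(120°) eclipsed 2.7; tBu(240°)/CN(240°) eclipsed 3.6 → 8.2 kcal/mol.
Br at 180° (staggered): CH3(0°)/CN(300°) gauche 0.8; Cl(120°)/Br(180°) gauche 0.7; tBu(240°)/Br(180°) gauche 1.5; tBu(240°)/CN(300°) gauche 0.9 → 3.9 kcal/mol.
Br at 240° (eclipsed): CH3(0°)/CN(0°) eclipsed 2.3; Cl(120°)/H(120°) eclipsed 1.5; tBu(240°)/Br(240°) eclipsed 4.1 → 7.9 kcal/mol.
Br at 300° (staggered): CH3(0°)/Br(300°) gauche 1.0; CH3(0°)/CN(60°) gauche 0.8; Cl(120°)/CN(60°) gauche 0.5; tBu(240°)/Br(300°) gauche 1.5 → 3.8 kcal/mol.
The minimum (3.1 kcal/mol) occurs with Br at 60°.

60°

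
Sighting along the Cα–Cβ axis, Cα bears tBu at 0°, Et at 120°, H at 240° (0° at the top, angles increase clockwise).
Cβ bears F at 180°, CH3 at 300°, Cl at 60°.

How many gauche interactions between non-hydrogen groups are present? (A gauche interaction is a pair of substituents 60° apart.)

Non-H gauche pairs: tBu(0°)/CH3(300°); tBu(0°)/Cl(60°); Et(120°)/F(180°); Et(120°)/Cl(60°) — 4 interactions.

4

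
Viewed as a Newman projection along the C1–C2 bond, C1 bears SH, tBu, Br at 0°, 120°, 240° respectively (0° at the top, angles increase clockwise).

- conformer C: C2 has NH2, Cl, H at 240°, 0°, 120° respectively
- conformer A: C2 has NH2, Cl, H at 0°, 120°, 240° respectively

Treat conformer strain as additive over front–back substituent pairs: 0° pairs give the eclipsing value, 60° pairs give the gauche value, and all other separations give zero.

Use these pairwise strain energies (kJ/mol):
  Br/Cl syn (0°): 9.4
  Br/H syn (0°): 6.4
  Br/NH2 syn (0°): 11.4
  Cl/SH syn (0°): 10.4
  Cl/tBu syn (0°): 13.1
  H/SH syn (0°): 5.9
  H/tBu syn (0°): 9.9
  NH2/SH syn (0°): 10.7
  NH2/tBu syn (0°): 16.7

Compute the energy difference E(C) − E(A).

+1.5 kJ/mol

C (eclipsed): SH(0°)/Cl(0°) eclipsed 10.4; tBu(120°)/H(120°) eclipsed 9.9; Br(240°)/NH2(240°) eclipsed 11.4 → 31.7 kJ/mol.
A (eclipsed): SH(0°)/NH2(0°) eclipsed 10.7; tBu(120°)/Cl(120°) eclipsed 13.1; Br(240°)/H(240°) eclipsed 6.4 → 30.2 kJ/mol.
E(C) − E(A) = 31.7 − 30.2 = +1.5 kJ/mol.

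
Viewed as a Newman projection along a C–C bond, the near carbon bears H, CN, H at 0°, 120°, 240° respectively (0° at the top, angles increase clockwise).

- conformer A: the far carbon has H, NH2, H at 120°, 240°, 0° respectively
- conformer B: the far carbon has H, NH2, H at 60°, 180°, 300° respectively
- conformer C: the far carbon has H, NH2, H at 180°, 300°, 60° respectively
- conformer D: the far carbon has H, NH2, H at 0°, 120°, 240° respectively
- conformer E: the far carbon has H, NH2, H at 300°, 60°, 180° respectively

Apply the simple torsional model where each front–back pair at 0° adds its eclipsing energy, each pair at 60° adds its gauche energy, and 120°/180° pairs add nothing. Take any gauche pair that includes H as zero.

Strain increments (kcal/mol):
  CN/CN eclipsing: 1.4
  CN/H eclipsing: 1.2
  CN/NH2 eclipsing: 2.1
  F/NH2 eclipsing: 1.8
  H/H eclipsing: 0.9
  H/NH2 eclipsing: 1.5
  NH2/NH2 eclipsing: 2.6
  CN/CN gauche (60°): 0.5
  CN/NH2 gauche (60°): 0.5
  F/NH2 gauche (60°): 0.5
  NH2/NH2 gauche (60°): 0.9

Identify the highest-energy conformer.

D

A (eclipsed): H–H eclipsed, CN–H eclipsed, H–NH2 eclipsed; 0.9 + 1.2 + 1.5 = 3.6 kcal/mol.
B (staggered): CN–NH2 gauche; 0.5 = 0.5 kcal/mol.
C (staggered): no non-H gauche contacts → 0.0 kcal/mol.
D (eclipsed): H–H eclipsed, CN–NH2 eclipsed, H–H eclipsed; 0.9 + 2.1 + 0.9 = 3.9 kcal/mol.
E (staggered): CN–NH2 gauche; 0.5 = 0.5 kcal/mol.
D has the highest total (3.9 kcal/mol).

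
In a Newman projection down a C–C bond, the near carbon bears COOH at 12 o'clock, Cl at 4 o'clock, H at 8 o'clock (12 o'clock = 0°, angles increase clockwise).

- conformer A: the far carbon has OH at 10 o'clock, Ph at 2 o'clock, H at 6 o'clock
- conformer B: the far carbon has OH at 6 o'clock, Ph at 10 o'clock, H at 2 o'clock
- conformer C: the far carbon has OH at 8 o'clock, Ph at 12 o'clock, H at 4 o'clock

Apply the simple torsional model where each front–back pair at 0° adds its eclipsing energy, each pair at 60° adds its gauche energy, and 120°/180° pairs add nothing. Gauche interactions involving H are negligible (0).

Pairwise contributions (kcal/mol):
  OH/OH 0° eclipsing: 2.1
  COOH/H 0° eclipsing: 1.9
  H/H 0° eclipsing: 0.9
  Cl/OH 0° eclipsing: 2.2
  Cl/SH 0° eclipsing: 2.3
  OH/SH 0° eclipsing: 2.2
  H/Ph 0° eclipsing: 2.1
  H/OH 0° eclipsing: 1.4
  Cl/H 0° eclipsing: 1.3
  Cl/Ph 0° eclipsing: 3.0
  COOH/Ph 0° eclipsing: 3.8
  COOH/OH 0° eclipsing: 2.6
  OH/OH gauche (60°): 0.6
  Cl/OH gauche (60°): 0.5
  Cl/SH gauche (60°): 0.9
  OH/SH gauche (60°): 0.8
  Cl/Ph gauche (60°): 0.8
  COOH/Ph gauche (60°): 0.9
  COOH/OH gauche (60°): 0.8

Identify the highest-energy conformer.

C

A (staggered): COOH(0°)/OH(300°) gauche 0.8; COOH(0°)/Ph(60°) gauche 0.9; Cl(120°)/Ph(60°) gauche 0.8 → 2.5 kcal/mol.
B (staggered): COOH(0°)/Ph(300°) gauche 0.9; Cl(120°)/OH(180°) gauche 0.5 → 1.4 kcal/mol.
C (eclipsed): COOH(0°)/Ph(0°) eclipsed 3.8; Cl(120°)/H(120°) eclipsed 1.3; H(240°)/OH(240°) eclipsed 1.4 → 6.5 kcal/mol.
C has the highest total (6.5 kcal/mol).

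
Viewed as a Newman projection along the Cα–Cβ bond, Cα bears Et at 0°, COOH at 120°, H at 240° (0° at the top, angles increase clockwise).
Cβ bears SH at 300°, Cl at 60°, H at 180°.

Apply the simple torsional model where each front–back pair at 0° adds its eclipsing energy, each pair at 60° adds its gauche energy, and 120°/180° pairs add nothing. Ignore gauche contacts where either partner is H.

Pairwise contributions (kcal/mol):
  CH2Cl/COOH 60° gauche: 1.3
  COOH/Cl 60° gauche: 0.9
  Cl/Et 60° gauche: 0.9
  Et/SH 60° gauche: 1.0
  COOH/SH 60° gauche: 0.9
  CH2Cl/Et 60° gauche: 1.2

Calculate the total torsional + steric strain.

This conformer (staggered): Et–SH gauche, Et–Cl gauche, COOH–Cl gauche; 1.0 + 0.9 + 0.9 = 2.8 kcal/mol.

2.8 kcal/mol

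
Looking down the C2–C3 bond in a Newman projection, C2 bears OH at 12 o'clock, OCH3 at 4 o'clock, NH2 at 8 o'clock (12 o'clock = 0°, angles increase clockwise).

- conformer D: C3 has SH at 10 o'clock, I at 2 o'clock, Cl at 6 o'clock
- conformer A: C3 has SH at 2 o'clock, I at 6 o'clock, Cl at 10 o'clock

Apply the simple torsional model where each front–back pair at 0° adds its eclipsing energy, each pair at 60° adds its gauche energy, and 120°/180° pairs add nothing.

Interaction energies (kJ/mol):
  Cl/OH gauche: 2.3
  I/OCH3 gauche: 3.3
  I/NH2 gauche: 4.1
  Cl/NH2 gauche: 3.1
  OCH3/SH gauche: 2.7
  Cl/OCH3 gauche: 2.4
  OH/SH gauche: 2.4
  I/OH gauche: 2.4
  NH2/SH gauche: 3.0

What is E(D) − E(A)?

-1.3 kJ/mol

D (staggered): OH(0°)/SH(300°) gauche 2.4; OH(0°)/I(60°) gauche 2.4; OCH3(120°)/I(60°) gauche 3.3; OCH3(120°)/Cl(180°) gauche 2.4; NH2(240°)/SH(300°) gauche 3.0; NH2(240°)/Cl(180°) gauche 3.1 → 16.6 kJ/mol.
A (staggered): OH(0°)/SH(60°) gauche 2.4; OH(0°)/Cl(300°) gauche 2.3; OCH3(120°)/SH(60°) gauche 2.7; OCH3(120°)/I(180°) gauche 3.3; NH2(240°)/I(180°) gauche 4.1; NH2(240°)/Cl(300°) gauche 3.1 → 17.9 kJ/mol.
E(D) − E(A) = 16.6 − 17.9 = -1.3 kJ/mol.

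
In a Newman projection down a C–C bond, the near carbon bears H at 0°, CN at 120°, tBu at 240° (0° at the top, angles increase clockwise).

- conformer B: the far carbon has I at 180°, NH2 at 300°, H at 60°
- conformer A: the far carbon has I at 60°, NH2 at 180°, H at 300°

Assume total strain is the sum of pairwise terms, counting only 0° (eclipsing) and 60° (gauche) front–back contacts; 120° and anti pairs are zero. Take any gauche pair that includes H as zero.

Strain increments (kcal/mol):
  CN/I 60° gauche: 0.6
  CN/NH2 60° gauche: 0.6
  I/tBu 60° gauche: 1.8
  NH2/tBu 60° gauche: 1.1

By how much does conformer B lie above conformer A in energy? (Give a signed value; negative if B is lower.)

+1.2 kcal/mol

B (staggered): CN(120°)/I(180°) gauche 0.6; tBu(240°)/I(180°) gauche 1.8; tBu(240°)/NH2(300°) gauche 1.1 → 3.5 kcal/mol.
A (staggered): CN(120°)/I(60°) gauche 0.6; CN(120°)/NH2(180°) gauche 0.6; tBu(240°)/NH2(180°) gauche 1.1 → 2.3 kcal/mol.
E(B) − E(A) = 3.5 − 2.3 = +1.2 kcal/mol.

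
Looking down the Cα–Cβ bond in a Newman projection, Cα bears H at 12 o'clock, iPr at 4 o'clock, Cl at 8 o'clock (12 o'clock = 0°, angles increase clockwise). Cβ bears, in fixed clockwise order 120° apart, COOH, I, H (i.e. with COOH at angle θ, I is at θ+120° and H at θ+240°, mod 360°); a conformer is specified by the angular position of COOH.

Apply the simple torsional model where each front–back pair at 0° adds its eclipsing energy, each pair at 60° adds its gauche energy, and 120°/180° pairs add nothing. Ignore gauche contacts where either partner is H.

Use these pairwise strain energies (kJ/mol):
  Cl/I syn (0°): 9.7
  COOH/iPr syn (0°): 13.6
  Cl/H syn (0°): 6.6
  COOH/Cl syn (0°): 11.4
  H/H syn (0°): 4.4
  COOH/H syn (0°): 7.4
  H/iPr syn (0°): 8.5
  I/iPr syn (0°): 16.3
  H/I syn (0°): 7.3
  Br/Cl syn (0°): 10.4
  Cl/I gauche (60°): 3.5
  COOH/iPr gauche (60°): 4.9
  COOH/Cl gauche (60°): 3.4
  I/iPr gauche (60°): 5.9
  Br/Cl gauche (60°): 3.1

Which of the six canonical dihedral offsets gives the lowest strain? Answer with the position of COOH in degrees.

300°

COOH at 0° (eclipsed): H(0°)/COOH(0°) eclipsed 7.4; iPr(120°)/I(120°) eclipsed 16.3; Cl(240°)/H(240°) eclipsed 6.6 → 30.3 kJ/mol.
COOH at 60° (staggered): iPr(120°)/COOH(60°) gauche 4.9; iPr(120°)/I(180°) gauche 5.9; Cl(240°)/I(180°) gauche 3.5 → 14.3 kJ/mol.
COOH at 120° (eclipsed): H(0°)/H(0°) eclipsed 4.4; iPr(120°)/COOH(120°) eclipsed 13.6; Cl(240°)/I(240°) eclipsed 9.7 → 27.7 kJ/mol.
COOH at 180° (staggered): iPr(120°)/COOH(180°) gauche 4.9; Cl(240°)/COOH(180°) gauche 3.4; Cl(240°)/I(300°) gauche 3.5 → 11.8 kJ/mol.
COOH at 240° (eclipsed): H(0°)/I(0°) eclipsed 7.3; iPr(120°)/H(120°) eclipsed 8.5; Cl(240°)/COOH(240°) eclipsed 11.4 → 27.2 kJ/mol.
COOH at 300° (staggered): iPr(120°)/I(60°) gauche 5.9; Cl(240°)/COOH(300°) gauche 3.4 → 9.3 kJ/mol.
The minimum (9.3 kJ/mol) occurs with COOH at 300°.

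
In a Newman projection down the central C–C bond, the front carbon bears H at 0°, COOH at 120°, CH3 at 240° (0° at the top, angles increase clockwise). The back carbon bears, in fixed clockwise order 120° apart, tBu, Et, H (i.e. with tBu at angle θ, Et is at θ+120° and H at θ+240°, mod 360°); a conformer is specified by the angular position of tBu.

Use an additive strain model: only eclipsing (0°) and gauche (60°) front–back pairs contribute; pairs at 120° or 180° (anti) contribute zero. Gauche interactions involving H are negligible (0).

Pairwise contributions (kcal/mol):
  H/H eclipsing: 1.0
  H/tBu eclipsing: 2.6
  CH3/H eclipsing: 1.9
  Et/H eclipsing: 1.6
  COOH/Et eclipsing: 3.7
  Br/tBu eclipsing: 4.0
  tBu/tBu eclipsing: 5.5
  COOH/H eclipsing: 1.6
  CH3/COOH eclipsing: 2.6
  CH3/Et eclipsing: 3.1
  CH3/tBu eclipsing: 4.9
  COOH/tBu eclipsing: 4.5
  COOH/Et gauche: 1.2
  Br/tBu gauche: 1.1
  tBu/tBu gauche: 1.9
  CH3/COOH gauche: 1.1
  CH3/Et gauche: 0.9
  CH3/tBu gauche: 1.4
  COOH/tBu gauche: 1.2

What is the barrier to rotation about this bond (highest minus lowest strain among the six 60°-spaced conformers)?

tBu at 0° (eclipsed): H(0°)/tBu(0°) eclipsed 2.6; COOH(120°)/Et(120°) eclipsed 3.7; CH3(240°)/H(240°) eclipsed 1.9 → 8.2 kcal/mol.
tBu at 60° (staggered): COOH(120°)/tBu(60°) gauche 1.2; COOH(120°)/Et(180°) gauche 1.2; CH3(240°)/Et(180°) gauche 0.9 → 3.3 kcal/mol.
tBu at 120° (eclipsed): H(0°)/H(0°) eclipsed 1.0; COOH(120°)/tBu(120°) eclipsed 4.5; CH3(240°)/Et(240°) eclipsed 3.1 → 8.6 kcal/mol.
tBu at 180° (staggered): COOH(120°)/tBu(180°) gauche 1.2; CH3(240°)/tBu(180°) gauche 1.4; CH3(240°)/Et(300°) gauche 0.9 → 3.5 kcal/mol.
tBu at 240° (eclipsed): H(0°)/Et(0°) eclipsed 1.6; COOH(120°)/H(120°) eclipsed 1.6; CH3(240°)/tBu(240°) eclipsed 4.9 → 8.1 kcal/mol.
tBu at 300° (staggered): COOH(120°)/Et(60°) gauche 1.2; CH3(240°)/tBu(300°) gauche 1.4 → 2.6 kcal/mol.
Max at 120° (8.6 kcal/mol), min at 300° (2.6 kcal/mol); barrier = 6.0 kcal/mol.

6.0 kcal/mol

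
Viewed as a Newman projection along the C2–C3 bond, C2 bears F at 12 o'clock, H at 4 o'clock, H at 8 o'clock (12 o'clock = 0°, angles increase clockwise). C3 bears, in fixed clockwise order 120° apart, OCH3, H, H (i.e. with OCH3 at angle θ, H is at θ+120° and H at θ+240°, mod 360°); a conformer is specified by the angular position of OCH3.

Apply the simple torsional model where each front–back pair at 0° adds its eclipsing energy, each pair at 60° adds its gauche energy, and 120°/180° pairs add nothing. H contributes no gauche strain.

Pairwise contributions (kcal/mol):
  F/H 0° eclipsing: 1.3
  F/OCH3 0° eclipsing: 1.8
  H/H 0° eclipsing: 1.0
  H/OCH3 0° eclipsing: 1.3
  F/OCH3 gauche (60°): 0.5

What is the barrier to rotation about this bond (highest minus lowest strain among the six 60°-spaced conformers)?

3.8 kcal/mol

OCH3 at 0° (eclipsed): F–OCH3 eclipsed, H–H eclipsed, H–H eclipsed; 1.8 + 1.0 + 1.0 = 3.8 kcal/mol.
OCH3 at 60° (staggered): F–OCH3 gauche; 0.5 = 0.5 kcal/mol.
OCH3 at 120° (eclipsed): F–H eclipsed, H–OCH3 eclipsed, H–H eclipsed; 1.3 + 1.3 + 1.0 = 3.6 kcal/mol.
OCH3 at 180° (staggered): no non-H gauche contacts → 0.0 kcal/mol.
OCH3 at 240° (eclipsed): F–H eclipsed, H–H eclipsed, H–OCH3 eclipsed; 1.3 + 1.0 + 1.3 = 3.6 kcal/mol.
OCH3 at 300° (staggered): F–OCH3 gauche; 0.5 = 0.5 kcal/mol.
Max at 0° (3.8 kcal/mol), min at 180° (0.0 kcal/mol); barrier = 3.8 kcal/mol.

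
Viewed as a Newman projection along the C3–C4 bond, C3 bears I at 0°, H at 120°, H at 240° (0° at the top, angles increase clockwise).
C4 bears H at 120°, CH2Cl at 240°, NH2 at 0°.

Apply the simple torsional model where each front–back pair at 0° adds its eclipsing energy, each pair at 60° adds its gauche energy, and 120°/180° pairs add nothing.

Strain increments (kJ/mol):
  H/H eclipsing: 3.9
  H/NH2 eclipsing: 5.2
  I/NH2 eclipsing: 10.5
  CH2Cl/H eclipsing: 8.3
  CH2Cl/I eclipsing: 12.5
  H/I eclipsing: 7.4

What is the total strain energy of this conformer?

This conformer (eclipsed): I(0°)/NH2(0°) eclipsed 10.5; H(120°)/H(120°) eclipsed 3.9; H(240°)/CH2Cl(240°) eclipsed 8.3 → 22.7 kJ/mol.

22.7 kJ/mol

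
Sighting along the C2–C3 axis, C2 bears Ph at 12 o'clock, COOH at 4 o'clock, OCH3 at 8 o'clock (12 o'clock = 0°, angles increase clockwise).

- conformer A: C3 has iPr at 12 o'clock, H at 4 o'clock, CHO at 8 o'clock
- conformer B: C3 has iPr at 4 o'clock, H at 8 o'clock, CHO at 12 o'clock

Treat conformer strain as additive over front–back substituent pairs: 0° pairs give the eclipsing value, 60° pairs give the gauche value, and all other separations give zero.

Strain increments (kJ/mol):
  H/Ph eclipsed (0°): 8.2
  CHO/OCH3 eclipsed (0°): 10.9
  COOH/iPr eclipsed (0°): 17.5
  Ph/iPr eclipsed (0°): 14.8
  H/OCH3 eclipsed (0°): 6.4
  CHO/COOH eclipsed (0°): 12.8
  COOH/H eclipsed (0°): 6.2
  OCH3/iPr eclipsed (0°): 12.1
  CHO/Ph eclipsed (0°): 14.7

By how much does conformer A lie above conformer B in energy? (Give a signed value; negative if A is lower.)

-6.7 kJ/mol

A (eclipsed): Ph(0°)/iPr(0°) eclipsed 14.8; COOH(120°)/H(120°) eclipsed 6.2; OCH3(240°)/CHO(240°) eclipsed 10.9 → 31.9 kJ/mol.
B (eclipsed): Ph(0°)/CHO(0°) eclipsed 14.7; COOH(120°)/iPr(120°) eclipsed 17.5; OCH3(240°)/H(240°) eclipsed 6.4 → 38.6 kJ/mol.
E(A) − E(B) = 31.9 − 38.6 = -6.7 kJ/mol.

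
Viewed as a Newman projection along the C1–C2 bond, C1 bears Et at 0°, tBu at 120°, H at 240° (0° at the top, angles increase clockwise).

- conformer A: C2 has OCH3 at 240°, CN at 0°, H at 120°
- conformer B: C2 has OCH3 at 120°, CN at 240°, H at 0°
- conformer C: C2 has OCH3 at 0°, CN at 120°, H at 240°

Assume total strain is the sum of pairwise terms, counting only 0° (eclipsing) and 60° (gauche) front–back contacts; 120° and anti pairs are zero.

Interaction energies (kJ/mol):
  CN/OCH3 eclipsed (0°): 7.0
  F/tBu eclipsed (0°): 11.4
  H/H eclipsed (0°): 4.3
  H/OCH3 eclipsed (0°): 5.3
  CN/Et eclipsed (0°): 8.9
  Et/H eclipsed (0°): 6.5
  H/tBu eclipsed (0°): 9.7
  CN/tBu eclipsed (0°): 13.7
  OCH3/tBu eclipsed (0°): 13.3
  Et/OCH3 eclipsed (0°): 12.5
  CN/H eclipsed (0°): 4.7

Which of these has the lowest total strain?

A

A is eclipsed. Et at 0° is eclipsed with CN at 0° (8.9); tBu at 120° is eclipsed with H at 120° (9.7); H at 240° is eclipsed with OCH3 at 240° (5.3). Total 23.9 kJ/mol.
B is eclipsed. Et at 0° is eclipsed with H at 0° (6.5); tBu at 120° is eclipsed with OCH3 at 120° (13.3); H at 240° is eclipsed with CN at 240° (4.7). Total 24.5 kJ/mol.
C is eclipsed. Et at 0° is eclipsed with OCH3 at 0° (12.5); tBu at 120° is eclipsed with CN at 120° (13.7); H at 240° is eclipsed with H at 240° (4.3). Total 30.5 kJ/mol.
A has the lowest total (23.9 kJ/mol).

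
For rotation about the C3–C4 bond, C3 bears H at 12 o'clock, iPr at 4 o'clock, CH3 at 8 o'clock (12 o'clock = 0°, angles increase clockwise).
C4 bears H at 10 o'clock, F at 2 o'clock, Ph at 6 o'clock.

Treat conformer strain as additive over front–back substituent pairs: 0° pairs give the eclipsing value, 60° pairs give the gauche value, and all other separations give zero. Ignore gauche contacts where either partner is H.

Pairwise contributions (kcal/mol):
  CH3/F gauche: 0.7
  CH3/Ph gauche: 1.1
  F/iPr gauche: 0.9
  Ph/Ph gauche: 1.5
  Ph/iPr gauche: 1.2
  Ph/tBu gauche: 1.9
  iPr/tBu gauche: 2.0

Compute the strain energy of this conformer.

3.2 kcal/mol

This conformer (staggered): iPr–F gauche, iPr–Ph gauche, CH3–Ph gauche; 0.9 + 1.2 + 1.1 = 3.2 kcal/mol.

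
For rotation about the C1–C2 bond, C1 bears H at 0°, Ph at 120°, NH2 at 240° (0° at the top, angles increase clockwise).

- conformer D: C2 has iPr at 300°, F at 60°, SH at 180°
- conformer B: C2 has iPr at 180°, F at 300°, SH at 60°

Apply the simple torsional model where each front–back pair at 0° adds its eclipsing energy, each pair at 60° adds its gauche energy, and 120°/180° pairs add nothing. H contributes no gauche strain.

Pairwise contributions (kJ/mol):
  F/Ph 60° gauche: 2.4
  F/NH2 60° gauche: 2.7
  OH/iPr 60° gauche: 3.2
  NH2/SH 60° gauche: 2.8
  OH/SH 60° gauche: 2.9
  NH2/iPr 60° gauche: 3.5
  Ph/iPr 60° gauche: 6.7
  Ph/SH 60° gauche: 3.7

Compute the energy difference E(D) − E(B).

-4.2 kJ/mol

D (staggered): Ph(120°)/F(60°) gauche 2.4; Ph(120°)/SH(180°) gauche 3.7; NH2(240°)/iPr(300°) gauche 3.5; NH2(240°)/SH(180°) gauche 2.8 → 12.4 kJ/mol.
B (staggered): Ph(120°)/iPr(180°) gauche 6.7; Ph(120°)/SH(60°) gauche 3.7; NH2(240°)/iPr(180°) gauche 3.5; NH2(240°)/F(300°) gauche 2.7 → 16.6 kJ/mol.
E(D) − E(B) = 12.4 − 16.6 = -4.2 kJ/mol.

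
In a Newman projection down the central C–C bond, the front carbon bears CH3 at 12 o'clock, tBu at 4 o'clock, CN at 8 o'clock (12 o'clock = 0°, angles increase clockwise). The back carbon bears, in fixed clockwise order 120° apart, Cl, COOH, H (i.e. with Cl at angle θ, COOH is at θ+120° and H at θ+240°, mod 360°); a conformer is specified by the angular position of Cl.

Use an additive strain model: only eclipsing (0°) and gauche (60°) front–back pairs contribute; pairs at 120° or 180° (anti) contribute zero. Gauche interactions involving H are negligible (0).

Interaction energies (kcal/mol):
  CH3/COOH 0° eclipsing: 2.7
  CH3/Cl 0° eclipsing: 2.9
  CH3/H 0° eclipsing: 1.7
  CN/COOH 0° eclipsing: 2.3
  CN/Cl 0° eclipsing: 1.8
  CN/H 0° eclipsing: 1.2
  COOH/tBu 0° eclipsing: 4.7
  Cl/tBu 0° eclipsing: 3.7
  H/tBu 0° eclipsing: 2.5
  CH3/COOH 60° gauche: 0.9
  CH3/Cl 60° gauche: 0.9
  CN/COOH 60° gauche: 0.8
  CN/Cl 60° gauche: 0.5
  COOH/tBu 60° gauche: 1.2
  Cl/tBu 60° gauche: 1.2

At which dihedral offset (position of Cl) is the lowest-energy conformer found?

Cl at 0° (eclipsed): CH3–Cl eclipsed, tBu–COOH eclipsed, CN–H eclipsed; 2.9 + 4.7 + 1.2 = 8.8 kcal/mol.
Cl at 60° (staggered): CH3–Cl gauche, tBu–Cl gauche, tBu–COOH gauche, CN–COOH gauche; 0.9 + 1.2 + 1.2 + 0.8 = 4.1 kcal/mol.
Cl at 120° (eclipsed): CH3–H eclipsed, tBu–Cl eclipsed, CN–COOH eclipsed; 1.7 + 3.7 + 2.3 = 7.7 kcal/mol.
Cl at 180° (staggered): CH3–COOH gauche, tBu–Cl gauche, CN–Cl gauche, CN–COOH gauche; 0.9 + 1.2 + 0.5 + 0.8 = 3.4 kcal/mol.
Cl at 240° (eclipsed): CH3–COOH eclipsed, tBu–H eclipsed, CN–Cl eclipsed; 2.7 + 2.5 + 1.8 = 7.0 kcal/mol.
Cl at 300° (staggered): CH3–Cl gauche, CH3–COOH gauche, tBu–COOH gauche, CN–Cl gauche; 0.9 + 0.9 + 1.2 + 0.5 = 3.5 kcal/mol.
The minimum (3.4 kcal/mol) occurs with Cl at 180°.

180°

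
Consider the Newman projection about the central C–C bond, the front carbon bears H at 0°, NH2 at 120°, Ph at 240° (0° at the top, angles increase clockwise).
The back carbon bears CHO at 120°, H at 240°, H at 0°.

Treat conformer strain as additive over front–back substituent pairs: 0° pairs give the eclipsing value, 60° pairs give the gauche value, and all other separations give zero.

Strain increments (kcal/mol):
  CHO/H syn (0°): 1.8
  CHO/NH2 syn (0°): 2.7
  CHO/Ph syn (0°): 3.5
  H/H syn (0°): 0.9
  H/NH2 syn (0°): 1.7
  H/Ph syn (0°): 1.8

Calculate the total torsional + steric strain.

This conformer is eclipsed. H at 0° is eclipsed with H at 0° (0.9); NH2 at 120° is eclipsed with CHO at 120° (2.7); Ph at 240° is eclipsed with H at 240° (1.8). Total 5.4 kcal/mol.

5.4 kcal/mol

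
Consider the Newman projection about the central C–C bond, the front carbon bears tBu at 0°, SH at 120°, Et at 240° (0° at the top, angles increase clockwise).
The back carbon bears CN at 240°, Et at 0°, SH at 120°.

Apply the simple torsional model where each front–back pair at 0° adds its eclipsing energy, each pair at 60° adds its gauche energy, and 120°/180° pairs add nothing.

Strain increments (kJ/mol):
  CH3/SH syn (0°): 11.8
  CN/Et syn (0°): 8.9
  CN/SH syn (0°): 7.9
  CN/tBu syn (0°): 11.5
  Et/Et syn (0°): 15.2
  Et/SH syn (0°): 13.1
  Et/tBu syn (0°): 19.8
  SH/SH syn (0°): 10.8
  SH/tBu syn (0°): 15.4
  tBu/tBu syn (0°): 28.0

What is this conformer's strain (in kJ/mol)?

39.5 kJ/mol

This conformer (eclipsed): tBu–Et eclipsed, SH–SH eclipsed, Et–CN eclipsed; 19.8 + 10.8 + 8.9 = 39.5 kJ/mol.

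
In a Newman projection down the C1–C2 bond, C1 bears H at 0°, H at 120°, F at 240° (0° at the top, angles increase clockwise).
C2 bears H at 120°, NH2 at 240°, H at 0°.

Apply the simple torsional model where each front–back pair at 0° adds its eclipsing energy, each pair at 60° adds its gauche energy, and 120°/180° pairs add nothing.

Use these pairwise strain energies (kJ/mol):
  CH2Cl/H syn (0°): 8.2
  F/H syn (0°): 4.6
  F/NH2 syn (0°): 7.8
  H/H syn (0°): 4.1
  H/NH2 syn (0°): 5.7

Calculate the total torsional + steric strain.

This conformer (eclipsed): H(0°)/H(0°) eclipsed 4.1; H(120°)/H(120°) eclipsed 4.1; F(240°)/NH2(240°) eclipsed 7.8 → 16.0 kJ/mol.

16.0 kJ/mol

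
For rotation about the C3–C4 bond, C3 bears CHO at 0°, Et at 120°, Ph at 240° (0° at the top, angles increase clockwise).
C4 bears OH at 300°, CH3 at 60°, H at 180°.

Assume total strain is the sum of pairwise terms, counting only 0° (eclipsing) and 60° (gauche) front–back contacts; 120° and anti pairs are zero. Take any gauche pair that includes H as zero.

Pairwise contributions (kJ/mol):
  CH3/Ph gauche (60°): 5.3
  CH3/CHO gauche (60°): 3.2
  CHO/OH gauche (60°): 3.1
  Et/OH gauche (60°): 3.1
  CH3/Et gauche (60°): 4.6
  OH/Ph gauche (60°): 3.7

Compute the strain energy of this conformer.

14.6 kJ/mol

This conformer (staggered): CHO–OH gauche, CHO–CH3 gauche, Et–CH3 gauche, Ph–OH gauche; 3.1 + 3.2 + 4.6 + 3.7 = 14.6 kJ/mol.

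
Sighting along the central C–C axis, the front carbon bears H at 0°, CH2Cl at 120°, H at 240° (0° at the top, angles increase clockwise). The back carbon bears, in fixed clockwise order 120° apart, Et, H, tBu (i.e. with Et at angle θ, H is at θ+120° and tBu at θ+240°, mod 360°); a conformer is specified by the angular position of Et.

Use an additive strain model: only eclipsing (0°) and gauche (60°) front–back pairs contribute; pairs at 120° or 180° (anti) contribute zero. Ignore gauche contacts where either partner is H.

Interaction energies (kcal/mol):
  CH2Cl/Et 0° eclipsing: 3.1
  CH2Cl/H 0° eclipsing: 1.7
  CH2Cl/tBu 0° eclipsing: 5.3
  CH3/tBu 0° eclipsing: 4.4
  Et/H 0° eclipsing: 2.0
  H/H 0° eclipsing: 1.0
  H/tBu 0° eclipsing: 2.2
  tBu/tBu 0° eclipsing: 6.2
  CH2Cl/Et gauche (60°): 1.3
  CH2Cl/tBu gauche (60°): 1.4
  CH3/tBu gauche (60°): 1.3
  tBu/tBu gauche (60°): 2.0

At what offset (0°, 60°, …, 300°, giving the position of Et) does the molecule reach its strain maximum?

240°

Et at 0° is eclipsed. H at 0° is eclipsed with Et at 0° (2.0); CH2Cl at 120° is eclipsed with H at 120° (1.7); H at 240° is eclipsed with tBu at 240° (2.2). Total 5.9 kcal/mol.
Et at 60° is staggered. CH2Cl at 120° is gauche with Et at 60° (1.3). Total 1.3 kcal/mol.
Et at 120° is eclipsed. H at 0° is eclipsed with tBu at 0° (2.2); CH2Cl at 120° is eclipsed with Et at 120° (3.1); H at 240° is eclipsed with H at 240° (1.0). Total 6.3 kcal/mol.
Et at 180° is staggered. CH2Cl at 120° is gauche with Et at 180° (1.3); CH2Cl at 120° is gauche with tBu at 60° (1.4). Total 2.7 kcal/mol.
Et at 240° is eclipsed. H at 0° is eclipsed with H at 0° (1.0); CH2Cl at 120° is eclipsed with tBu at 120° (5.3); H at 240° is eclipsed with Et at 240° (2.0). Total 8.3 kcal/mol.
Et at 300° is staggered. CH2Cl at 120° is gauche with tBu at 180° (1.4). Total 1.4 kcal/mol.
The maximum (8.3 kcal/mol) occurs with Et at 240°.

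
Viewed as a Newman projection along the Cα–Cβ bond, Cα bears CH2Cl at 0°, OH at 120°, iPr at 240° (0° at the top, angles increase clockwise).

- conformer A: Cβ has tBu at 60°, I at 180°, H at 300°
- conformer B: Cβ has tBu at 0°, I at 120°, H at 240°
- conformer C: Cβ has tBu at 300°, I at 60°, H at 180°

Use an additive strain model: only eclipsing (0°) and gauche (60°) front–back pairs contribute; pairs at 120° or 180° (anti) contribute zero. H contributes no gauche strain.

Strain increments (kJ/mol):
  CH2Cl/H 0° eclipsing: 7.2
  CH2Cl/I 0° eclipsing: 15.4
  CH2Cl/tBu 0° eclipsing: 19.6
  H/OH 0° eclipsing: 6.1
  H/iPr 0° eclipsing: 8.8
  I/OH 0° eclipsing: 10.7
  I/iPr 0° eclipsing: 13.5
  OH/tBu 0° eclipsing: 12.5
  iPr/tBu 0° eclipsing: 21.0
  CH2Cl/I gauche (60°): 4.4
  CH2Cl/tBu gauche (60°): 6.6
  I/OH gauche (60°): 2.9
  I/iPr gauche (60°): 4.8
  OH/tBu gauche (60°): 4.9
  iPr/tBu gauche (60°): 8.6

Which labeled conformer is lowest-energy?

A (staggered): CH2Cl(0°)/tBu(60°) gauche 6.6; OH(120°)/tBu(60°) gauche 4.9; OH(120°)/I(180°) gauche 2.9; iPr(240°)/I(180°) gauche 4.8 → 19.2 kJ/mol.
B (eclipsed): CH2Cl(0°)/tBu(0°) eclipsed 19.6; OH(120°)/I(120°) eclipsed 10.7; iPr(240°)/H(240°) eclipsed 8.8 → 39.1 kJ/mol.
C (staggered): CH2Cl(0°)/tBu(300°) gauche 6.6; CH2Cl(0°)/I(60°) gauche 4.4; OH(120°)/I(60°) gauche 2.9; iPr(240°)/tBu(300°) gauche 8.6 → 22.5 kJ/mol.
A has the lowest total (19.2 kJ/mol).

A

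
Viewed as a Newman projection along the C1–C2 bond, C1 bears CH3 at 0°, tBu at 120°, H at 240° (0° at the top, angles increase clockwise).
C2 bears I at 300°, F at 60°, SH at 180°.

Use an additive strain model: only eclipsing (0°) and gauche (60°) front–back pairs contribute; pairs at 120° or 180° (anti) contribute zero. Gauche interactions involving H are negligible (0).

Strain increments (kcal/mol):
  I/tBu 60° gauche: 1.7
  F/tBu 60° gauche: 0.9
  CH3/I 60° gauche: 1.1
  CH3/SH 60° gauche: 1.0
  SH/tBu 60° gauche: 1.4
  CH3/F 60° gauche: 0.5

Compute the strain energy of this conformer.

3.9 kcal/mol

This conformer (staggered): CH3(0°)/I(300°) gauche 1.1; CH3(0°)/F(60°) gauche 0.5; tBu(120°)/F(60°) gauche 0.9; tBu(120°)/SH(180°) gauche 1.4 → 3.9 kcal/mol.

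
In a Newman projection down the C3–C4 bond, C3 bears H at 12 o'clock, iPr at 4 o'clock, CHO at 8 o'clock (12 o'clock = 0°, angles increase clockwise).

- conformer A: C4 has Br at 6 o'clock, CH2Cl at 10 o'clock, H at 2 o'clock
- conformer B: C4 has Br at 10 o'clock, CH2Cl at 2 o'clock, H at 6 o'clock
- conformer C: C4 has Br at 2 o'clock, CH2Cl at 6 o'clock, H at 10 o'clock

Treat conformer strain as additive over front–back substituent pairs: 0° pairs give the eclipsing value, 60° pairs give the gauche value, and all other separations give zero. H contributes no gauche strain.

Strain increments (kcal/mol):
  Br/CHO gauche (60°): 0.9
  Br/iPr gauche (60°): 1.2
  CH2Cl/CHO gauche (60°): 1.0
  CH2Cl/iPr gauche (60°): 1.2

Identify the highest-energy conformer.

A (staggered): iPr(120°)/Br(180°) gauche 1.2; CHO(240°)/Br(180°) gauche 0.9; CHO(240°)/CH2Cl(300°) gauche 1.0 → 3.1 kcal/mol.
B (staggered): iPr(120°)/CH2Cl(60°) gauche 1.2; CHO(240°)/Br(300°) gauche 0.9 → 2.1 kcal/mol.
C (staggered): iPr(120°)/Br(60°) gauche 1.2; iPr(120°)/CH2Cl(180°) gauche 1.2; CHO(240°)/CH2Cl(180°) gauche 1.0 → 3.4 kcal/mol.
C has the highest total (3.4 kcal/mol).

C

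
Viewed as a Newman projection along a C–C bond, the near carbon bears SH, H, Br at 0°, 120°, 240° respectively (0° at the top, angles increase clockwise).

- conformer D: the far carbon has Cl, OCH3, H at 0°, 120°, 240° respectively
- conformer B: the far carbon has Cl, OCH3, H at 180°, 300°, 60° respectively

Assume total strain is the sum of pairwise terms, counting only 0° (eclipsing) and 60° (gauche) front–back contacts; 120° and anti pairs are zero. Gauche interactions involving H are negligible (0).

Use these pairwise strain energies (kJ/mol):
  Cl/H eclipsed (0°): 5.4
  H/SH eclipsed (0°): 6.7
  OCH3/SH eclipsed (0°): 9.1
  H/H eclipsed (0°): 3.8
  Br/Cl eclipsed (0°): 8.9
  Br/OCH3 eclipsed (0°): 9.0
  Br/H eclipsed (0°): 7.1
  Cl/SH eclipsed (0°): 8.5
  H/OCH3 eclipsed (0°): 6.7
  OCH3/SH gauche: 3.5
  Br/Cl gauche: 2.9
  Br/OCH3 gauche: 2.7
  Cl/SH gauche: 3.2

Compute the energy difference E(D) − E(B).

+13.2 kJ/mol

D (eclipsed): SH–Cl eclipsed, H–OCH3 eclipsed, Br–H eclipsed; 8.5 + 6.7 + 7.1 = 22.3 kJ/mol.
B (staggered): SH–OCH3 gauche, Br–Cl gauche, Br–OCH3 gauche; 3.5 + 2.9 + 2.7 = 9.1 kJ/mol.
E(D) − E(B) = 22.3 − 9.1 = +13.2 kJ/mol.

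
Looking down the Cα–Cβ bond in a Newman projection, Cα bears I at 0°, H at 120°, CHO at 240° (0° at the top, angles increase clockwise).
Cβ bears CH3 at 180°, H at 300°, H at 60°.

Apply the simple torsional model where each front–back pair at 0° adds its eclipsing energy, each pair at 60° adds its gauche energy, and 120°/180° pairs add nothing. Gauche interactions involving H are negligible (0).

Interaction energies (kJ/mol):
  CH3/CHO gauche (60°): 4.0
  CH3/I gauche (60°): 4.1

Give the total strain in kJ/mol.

4.0 kJ/mol

This conformer (staggered): CHO(240°)/CH3(180°) gauche 4.0 → 4.0 kJ/mol.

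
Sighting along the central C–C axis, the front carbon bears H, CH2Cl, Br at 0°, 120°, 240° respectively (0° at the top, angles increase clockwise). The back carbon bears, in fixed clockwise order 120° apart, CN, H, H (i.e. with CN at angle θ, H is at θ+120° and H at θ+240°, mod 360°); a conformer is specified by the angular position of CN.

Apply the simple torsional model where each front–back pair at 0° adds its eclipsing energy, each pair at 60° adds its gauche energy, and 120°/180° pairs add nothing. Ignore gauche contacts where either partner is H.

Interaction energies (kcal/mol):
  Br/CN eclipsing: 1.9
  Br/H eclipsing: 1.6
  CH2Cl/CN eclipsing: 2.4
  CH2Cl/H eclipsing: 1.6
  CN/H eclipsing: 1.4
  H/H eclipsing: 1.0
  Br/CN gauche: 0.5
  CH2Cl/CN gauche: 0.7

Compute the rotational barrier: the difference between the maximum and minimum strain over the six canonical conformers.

4.5 kcal/mol

CN at 0° (eclipsed): H(0°)/CN(0°) eclipsed 1.4; CH2Cl(120°)/H(120°) eclipsed 1.6; Br(240°)/H(240°) eclipsed 1.6 → 4.6 kcal/mol.
CN at 60° (staggered): CH2Cl(120°)/CN(60°) gauche 0.7 → 0.7 kcal/mol.
CN at 120° (eclipsed): H(0°)/H(0°) eclipsed 1.0; CH2Cl(120°)/CN(120°) eclipsed 2.4; Br(240°)/H(240°) eclipsed 1.6 → 5.0 kcal/mol.
CN at 180° (staggered): CH2Cl(120°)/CN(180°) gauche 0.7; Br(240°)/CN(180°) gauche 0.5 → 1.2 kcal/mol.
CN at 240° (eclipsed): H(0°)/H(0°) eclipsed 1.0; CH2Cl(120°)/H(120°) eclipsed 1.6; Br(240°)/CN(240°) eclipsed 1.9 → 4.5 kcal/mol.
CN at 300° (staggered): Br(240°)/CN(300°) gauche 0.5 → 0.5 kcal/mol.
Max at 120° (5.0 kcal/mol), min at 300° (0.5 kcal/mol); barrier = 4.5 kcal/mol.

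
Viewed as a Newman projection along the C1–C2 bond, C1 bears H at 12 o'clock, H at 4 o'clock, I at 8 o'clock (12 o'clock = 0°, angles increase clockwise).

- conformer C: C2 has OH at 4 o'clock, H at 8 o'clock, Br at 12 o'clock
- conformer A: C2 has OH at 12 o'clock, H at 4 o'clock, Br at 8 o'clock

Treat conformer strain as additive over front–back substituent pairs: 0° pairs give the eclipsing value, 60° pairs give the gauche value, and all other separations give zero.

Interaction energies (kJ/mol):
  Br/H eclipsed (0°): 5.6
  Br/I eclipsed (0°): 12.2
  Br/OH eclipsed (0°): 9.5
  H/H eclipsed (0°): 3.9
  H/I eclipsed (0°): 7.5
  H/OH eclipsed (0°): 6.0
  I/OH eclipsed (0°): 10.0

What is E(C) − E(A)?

-3.0 kJ/mol

C is eclipsed. H at 0° is eclipsed with Br at 0° (5.6); H at 120° is eclipsed with OH at 120° (6.0); I at 240° is eclipsed with H at 240° (7.5). Total 19.1 kJ/mol.
A is eclipsed. H at 0° is eclipsed with OH at 0° (6.0); H at 120° is eclipsed with H at 120° (3.9); I at 240° is eclipsed with Br at 240° (12.2). Total 22.1 kJ/mol.
E(C) − E(A) = 19.1 − 22.1 = -3.0 kJ/mol.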